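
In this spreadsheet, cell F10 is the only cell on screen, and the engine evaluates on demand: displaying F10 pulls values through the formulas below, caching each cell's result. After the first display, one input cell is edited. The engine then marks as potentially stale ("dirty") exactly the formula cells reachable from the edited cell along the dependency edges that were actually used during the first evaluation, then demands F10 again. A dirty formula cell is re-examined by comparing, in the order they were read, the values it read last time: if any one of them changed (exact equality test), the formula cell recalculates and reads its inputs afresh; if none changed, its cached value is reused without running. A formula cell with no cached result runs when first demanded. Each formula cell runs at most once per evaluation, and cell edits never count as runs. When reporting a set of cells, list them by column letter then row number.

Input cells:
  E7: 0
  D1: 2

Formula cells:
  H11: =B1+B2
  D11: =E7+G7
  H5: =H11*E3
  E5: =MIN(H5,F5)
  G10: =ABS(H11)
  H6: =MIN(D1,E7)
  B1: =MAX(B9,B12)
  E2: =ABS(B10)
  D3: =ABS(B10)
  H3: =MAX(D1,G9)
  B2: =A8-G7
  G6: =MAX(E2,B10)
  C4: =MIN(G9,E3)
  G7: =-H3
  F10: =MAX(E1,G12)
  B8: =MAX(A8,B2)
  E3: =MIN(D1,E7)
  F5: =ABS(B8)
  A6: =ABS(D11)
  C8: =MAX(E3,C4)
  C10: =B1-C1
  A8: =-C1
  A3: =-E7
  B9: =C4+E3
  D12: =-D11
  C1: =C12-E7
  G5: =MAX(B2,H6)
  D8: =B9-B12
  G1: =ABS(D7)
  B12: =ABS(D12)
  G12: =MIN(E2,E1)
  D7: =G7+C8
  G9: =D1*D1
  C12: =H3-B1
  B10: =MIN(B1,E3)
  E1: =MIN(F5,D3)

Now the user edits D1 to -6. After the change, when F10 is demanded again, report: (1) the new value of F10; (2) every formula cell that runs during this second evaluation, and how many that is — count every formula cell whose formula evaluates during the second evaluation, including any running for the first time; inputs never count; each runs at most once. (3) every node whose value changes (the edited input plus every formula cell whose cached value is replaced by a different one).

F10 now evaluates to 6.
Run set: B1, B2, B8, B9, B10, B12, C4, C12, D3, D11, D12, E1, E2, E3, F5, F10, G7, G9, G12, H3 (20 run).
Changed values: B1, B2, B8, B9, B10, B12, C4, D1, D3, D11, D12, E1, E2, E3, F5, F10, G7, G9, G12, H3.
The important point: at C1 every value read last time is unchanged, so the dirty flag clears without a run.

Initial pass — values computed on the first demand:
  E3 = MIN(2, 0) = 0
  G9 = 2 * 2 = 4
  C4 = MIN(4, 0) = 0
  B9 = 0 + 0 = 0
  H3 = MAX(2, 4) = 4
  G7 = -(4) = -4
  D11 = 0 + -4 = -4
  D12 = -(-4) = 4
  B12 = ABS(4) = 4
  B1 = MAX(0, 4) = 4
  B10 = MIN(4, 0) = 0
  C12 = 4 - 4 = 0
  C1 = 0 - 0 = 0
  A8 = -(0) = 0
  B2 = 0 - -4 = 4
  B8 = MAX(0, 4) = 4
  D3 = ABS(0) = 0
  E2 = ABS(0) = 0
  F5 = ABS(4) = 4
  E1 = MIN(4, 0) = 0
  G12 = MIN(0, 0) = 0
  F10 = MAX(0, 0) = 0

Second demand — change propagation:
  E3: re-runs because D1 2->-6; new result -6.
  G9: re-runs because D1 2->-6; D1 2->-6; new result 36.
  C4: re-runs because G9 4->36; E3 0->-6; new result -6.
  B9: re-runs because C4 0->-6; E3 0->-6; new result -12.
  H3: re-runs because D1 2->-6; G9 4->36; new result 36.
  G7: re-runs because H3 4->36; new result -36.
  D11: re-runs because G7 -4->-36; new result -36.
  D12: re-runs because D11 -4->-36; new result 36.
  B12: re-runs because D12 4->36; new result 36.
  B1: re-runs because B9 0->-12; B12 4->36; new result 36.
  B10: re-runs because B1 4->36; E3 0->-6; new result -6.
  C12: re-runs because H3 4->36; B1 4->36; new result 0 (unchanged).
  C1: re-examined; everything it read last time is the same (C12 unchanged, E7 unchanged) — cache 0 kept, no run.
  A8: re-examined; everything it read last time is the same (C1 unchanged) — cache 0 kept, no run.
  B2: re-runs because G7 -4->-36; new result 36.
  B8: re-runs because B2 4->36; new result 36.
  D3: re-runs because B10 0->-6; new result 6.
  E2: re-runs because B10 0->-6; new result 6.
  F5: re-runs because B8 4->36; new result 36.
  E1: re-runs because F5 4->36; D3 0->6; new result 6.
  G12: re-runs because E2 0->6; E1 0->6; new result 6.
  F10: re-runs because E1 0->6; G12 0->6; new result 6.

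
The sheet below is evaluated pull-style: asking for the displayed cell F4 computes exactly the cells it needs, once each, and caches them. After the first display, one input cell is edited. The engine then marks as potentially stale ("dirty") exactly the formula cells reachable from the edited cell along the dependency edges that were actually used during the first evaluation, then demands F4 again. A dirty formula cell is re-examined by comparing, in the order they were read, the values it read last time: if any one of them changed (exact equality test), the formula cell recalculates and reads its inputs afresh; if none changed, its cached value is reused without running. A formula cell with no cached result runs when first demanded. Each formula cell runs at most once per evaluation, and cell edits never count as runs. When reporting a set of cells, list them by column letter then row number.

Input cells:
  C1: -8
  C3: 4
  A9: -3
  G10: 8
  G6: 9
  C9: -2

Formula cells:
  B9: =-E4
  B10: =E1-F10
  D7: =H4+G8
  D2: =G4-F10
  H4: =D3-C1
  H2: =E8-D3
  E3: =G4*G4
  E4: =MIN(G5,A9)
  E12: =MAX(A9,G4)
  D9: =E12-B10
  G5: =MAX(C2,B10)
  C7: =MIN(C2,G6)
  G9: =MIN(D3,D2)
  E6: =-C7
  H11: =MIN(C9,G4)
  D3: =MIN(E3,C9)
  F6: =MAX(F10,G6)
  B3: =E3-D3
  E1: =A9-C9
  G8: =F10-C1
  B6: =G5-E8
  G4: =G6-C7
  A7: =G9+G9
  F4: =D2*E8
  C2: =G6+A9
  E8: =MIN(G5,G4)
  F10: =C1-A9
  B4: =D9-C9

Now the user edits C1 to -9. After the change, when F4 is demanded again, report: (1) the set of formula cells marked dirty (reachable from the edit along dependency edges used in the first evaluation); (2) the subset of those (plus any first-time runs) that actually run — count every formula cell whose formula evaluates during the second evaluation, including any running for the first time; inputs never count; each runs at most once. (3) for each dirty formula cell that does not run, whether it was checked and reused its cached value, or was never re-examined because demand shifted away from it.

First demand of the output computes:
  C2 = 9 + -3 = 6
  C7 = MIN(6, 9) = 6
  E1 = -3 - -2 = -1
  F10 = -8 - -3 = -5
  B10 = -1 - -5 = 4
  G4 = 9 - 6 = 3
  D2 = 3 - -5 = 8
  G5 = MAX(6, 4) = 6
  E8 = MIN(6, 3) = 3
  F4 = 8 * 3 = 24

After the edit, cleaning proceeds:
  F10: a read changed (C1 -8->-9) — executes, giving -6.
  B10: a read changed (F10 -5->-6) — executes, giving 5.
  D2: a read changed (F10 -5->-6) — executes, giving 9.
  G5: a read changed (B10 4->5) — executes, giving 6 — identical to its old value.
  E8: dirty, but its reads are unchanged (G5 unchanged, G4 unchanged); cached 3 stands.
  F4: a read changed (D2 8->9) — executes, giving 27.

Note where the cutoff bites: E8 is checked, finds nothing changed, and keeps its cache.

The edit dirties: B10, D2, E8, F4, F10, G5.
5 formula cells run: B10, D2, F4, F10, G5.
Cache hits after checking: E8.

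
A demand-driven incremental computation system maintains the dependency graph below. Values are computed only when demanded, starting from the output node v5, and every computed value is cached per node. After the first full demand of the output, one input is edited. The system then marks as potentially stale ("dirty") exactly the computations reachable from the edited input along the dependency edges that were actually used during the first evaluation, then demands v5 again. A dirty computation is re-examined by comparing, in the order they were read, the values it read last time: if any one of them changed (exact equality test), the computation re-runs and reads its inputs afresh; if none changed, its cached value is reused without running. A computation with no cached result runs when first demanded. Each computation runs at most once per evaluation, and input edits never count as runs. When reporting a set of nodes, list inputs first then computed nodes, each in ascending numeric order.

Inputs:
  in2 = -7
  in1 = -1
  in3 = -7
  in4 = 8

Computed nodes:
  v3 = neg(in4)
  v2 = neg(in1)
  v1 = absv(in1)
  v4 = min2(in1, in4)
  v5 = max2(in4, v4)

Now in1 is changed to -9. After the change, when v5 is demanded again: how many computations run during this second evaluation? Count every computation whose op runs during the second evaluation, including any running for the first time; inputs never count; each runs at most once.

Computations that run: v4, v5 — 2 in total.

First evaluation (everything demanded from the output):
  v4 = min2(-1, 8) = -1
  v5 = max2(8, -1) = 8

Propagation after the edit:
  v4: runs — in1 -1->-9; result -9.
  v5: runs — v4 -1->-9; result 8 (same value as before).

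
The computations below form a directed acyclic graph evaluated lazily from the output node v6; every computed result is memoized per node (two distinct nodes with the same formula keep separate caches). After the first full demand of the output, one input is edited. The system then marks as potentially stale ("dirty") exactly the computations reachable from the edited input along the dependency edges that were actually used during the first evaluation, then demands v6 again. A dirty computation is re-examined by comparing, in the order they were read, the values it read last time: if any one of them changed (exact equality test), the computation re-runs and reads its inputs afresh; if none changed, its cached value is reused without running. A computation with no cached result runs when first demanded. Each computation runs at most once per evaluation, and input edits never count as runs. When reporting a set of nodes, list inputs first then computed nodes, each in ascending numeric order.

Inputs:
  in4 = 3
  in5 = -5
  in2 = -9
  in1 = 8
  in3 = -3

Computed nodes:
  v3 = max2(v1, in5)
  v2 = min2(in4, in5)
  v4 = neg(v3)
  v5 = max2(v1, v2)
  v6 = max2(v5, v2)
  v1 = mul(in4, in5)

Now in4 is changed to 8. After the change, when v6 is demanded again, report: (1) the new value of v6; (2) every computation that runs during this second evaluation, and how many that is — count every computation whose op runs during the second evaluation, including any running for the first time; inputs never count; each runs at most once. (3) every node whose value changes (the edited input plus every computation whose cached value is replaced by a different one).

Demanding v6 again yields -5.
3 computations run: v1, v2, v5.
The nodes whose values change: in4, v1.
Note where the cutoff bites: v6 is checked, finds nothing changed, and keeps its cache.

First demand of the output computes:
  v1 = mul(3, -5) = -15
  v2 = min2(3, -5) = -5
  v5 = max2(-15, -5) = -5
  v6 = max2(-5, -5) = -5

After the edit, cleaning proceeds:
  v1: a read changed (in4 3->8) — executes, giving -40.
  v2: a read changed (in4 3->8) — executes, giving -5 — identical to its old value.
  v5: a read changed (v1 -15->-40) — executes, giving -5 — identical to its old value.
  v6: dirty, but its reads are unchanged (v5 unchanged, v2 unchanged); cached -5 stands.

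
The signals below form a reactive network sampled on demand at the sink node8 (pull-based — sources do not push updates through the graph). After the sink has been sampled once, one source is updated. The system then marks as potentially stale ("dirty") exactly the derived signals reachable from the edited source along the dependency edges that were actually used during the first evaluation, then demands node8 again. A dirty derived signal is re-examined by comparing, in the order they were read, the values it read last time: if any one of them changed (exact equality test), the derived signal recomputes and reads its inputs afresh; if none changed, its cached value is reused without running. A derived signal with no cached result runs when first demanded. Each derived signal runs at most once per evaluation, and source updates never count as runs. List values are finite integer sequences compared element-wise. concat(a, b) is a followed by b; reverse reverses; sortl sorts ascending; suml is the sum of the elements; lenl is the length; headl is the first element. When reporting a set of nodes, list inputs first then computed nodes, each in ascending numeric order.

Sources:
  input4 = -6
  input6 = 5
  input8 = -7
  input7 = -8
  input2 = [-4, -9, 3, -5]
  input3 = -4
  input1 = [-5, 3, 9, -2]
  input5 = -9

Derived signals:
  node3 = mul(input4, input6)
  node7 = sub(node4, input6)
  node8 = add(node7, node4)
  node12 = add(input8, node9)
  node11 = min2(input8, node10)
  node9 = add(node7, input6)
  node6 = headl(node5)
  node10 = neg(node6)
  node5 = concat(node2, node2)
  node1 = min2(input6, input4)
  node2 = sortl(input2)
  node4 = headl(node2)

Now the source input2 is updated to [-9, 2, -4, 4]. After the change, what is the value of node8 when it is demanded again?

Initial pass — values computed on the first demand:
  node2 = sortl([-4, -9, 3, -5]) = [-9, -5, -4, 3]
  node4 = headl([-9, -5, -4, 3]) = -9
  node7 = sub(-9, 5) = -14
  node8 = add(-14, -9) = -23

Second demand — change propagation:
  node2: re-runs because input2 [-4, -9, 3, -5]->[-9, 2, -4, 4]; new result [-9, -4, 2, 4].
  node4: re-runs because node2 [-9, -5, -4, 3]->[-9, -4, 2, 4]; new result -9 (unchanged).
  node7: re-examined; everything it read last time is the same (node4 unchanged, input6 unchanged) — cache -14 kept, no run.
  node8: re-examined; everything it read last time is the same (node7 unchanged, node4 unchanged) — cache -23 kept, no run.

The important point: node4 recomputes to an identical value, and the output ends up unchanged.

node8 now evaluates to -23.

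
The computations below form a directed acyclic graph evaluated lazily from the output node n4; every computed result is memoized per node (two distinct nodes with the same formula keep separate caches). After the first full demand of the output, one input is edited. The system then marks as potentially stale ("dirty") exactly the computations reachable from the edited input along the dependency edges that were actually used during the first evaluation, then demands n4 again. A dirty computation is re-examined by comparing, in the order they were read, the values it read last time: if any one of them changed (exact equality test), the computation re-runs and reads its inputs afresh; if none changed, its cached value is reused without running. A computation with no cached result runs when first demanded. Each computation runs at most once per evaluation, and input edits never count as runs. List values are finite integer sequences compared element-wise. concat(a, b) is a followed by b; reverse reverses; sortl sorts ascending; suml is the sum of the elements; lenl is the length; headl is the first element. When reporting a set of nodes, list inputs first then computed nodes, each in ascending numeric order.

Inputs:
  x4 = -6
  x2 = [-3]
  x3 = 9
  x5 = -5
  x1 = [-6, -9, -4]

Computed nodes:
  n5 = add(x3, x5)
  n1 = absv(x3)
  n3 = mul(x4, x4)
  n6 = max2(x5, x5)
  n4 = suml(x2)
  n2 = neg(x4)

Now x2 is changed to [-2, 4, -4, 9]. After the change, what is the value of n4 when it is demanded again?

First demand of the output computes:
  n4 = suml([-3]) = -3

After the edit, cleaning proceeds:
  n4: a read changed (x2 [-3]->[-2, 4, -4, 9]) — executes, giving 7.

Demanding n4 again yields 7.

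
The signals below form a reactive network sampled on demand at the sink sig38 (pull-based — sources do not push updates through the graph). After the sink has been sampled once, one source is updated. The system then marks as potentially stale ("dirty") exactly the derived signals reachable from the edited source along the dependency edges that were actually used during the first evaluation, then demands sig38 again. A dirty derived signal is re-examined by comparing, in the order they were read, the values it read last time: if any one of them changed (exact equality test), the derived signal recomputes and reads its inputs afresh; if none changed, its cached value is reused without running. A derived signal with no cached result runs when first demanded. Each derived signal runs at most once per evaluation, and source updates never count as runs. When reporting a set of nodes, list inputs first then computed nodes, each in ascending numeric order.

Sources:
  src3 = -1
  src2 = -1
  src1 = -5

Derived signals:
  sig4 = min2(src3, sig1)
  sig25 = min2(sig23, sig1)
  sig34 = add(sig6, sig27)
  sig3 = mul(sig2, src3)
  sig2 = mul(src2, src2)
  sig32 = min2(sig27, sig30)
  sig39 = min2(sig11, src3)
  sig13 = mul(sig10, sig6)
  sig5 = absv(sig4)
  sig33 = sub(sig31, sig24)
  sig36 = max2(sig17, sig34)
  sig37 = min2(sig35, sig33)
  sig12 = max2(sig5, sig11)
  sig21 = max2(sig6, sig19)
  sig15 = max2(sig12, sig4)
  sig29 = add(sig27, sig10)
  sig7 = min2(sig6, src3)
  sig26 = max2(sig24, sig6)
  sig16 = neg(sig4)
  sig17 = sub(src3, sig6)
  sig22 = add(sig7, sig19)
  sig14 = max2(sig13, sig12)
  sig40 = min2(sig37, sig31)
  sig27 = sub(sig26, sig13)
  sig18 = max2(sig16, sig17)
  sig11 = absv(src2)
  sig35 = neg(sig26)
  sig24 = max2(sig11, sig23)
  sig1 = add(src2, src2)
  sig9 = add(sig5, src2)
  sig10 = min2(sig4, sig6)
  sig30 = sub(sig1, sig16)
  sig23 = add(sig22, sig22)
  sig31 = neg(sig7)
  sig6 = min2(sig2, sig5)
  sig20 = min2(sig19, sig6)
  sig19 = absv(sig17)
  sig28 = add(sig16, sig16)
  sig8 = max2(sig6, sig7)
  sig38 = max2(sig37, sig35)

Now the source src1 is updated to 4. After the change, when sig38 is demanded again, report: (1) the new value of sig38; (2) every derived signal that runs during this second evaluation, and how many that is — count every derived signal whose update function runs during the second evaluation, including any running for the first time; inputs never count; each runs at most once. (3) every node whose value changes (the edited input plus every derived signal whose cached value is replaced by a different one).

Initial pass — values computed on the first demand:
  sig1 = add(-1, -1) = -2
  sig2 = mul(-1, -1) = 1
  sig4 = min2(-1, -2) = -2
  sig5 = absv(-2) = 2
  sig6 = min2(1, 2) = 1
  sig7 = min2(1, -1) = -1
  sig11 = absv(-1) = 1
  sig17 = sub(-1, 1) = -2
  sig19 = absv(-2) = 2
  sig22 = add(-1, 2) = 1
  sig23 = add(1, 1) = 2
  sig24 = max2(1, 2) = 2
  sig26 = max2(2, 1) = 2
  sig31 = neg(-1) = 1
  sig33 = sub(1, 2) = -1
  sig35 = neg(2) = -2
  sig37 = min2(-2, -1) = -2
  sig38 = max2(-2, -2) = -2

Second demand — change propagation:
  no demanded computation ever read src1, so the edit dirties nothing and nothing runs.

The important point: nothing the output needs ever reads src1, so the edit is invisible to it.

sig38 now evaluates to -2.
Run set: none (0 run).
Changed values: src1.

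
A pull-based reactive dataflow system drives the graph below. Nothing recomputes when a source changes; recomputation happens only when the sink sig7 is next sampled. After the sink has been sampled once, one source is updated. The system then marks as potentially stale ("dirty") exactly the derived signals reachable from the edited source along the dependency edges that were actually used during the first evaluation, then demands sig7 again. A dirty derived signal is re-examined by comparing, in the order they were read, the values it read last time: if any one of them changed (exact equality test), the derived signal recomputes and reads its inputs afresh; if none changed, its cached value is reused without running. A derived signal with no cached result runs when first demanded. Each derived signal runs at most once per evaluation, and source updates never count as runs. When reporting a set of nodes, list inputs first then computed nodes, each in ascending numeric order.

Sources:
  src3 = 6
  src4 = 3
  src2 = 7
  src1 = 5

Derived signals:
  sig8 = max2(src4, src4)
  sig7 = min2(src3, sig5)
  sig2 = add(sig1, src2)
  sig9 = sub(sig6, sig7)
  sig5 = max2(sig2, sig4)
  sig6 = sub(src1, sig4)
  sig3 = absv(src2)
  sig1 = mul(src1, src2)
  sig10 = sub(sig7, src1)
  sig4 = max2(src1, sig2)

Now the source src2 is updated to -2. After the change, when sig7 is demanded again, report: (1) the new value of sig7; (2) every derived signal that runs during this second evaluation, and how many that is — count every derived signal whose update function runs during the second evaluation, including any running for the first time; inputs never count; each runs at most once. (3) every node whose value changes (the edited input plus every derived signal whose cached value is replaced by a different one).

New value of sig7: 5.
Derived signals that run: sig1, sig2, sig4, sig5, sig7 — 5 in total.
Values that change: src2, sig1, sig2, sig4, sig5, sig7.

First evaluation (everything demanded from the output):
  sig1 = mul(5, 7) = 35
  sig2 = add(35, 7) = 42
  sig4 = max2(5, 42) = 42
  sig5 = max2(42, 42) = 42
  sig7 = min2(6, 42) = 6

Propagation after the edit:
  sig1: runs — src2 7->-2; result -10.
  sig2: runs — sig1 35->-10; src2 7->-2; result -12.
  sig4: runs — sig2 42->-12; result 5.
  sig5: runs — sig2 42->-12; sig4 42->5; result 5.
  sig7: runs — sig5 42->5; result 5.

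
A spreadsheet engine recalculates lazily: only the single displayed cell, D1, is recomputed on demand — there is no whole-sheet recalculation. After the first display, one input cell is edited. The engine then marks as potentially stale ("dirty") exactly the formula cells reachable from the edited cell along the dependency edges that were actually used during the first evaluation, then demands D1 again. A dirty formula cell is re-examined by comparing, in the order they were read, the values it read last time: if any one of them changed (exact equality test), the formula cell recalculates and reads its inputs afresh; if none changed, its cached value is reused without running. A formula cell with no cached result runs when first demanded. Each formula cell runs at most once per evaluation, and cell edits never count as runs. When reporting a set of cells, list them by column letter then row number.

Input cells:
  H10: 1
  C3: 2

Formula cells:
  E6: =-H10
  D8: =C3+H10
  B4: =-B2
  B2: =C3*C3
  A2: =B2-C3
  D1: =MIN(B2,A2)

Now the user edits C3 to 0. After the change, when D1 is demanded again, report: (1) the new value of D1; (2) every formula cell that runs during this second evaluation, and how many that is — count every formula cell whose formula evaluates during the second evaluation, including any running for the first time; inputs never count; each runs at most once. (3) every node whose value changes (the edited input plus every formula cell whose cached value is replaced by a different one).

New value of D1: 0.
Formula cells that run: A2, B2, D1 — 3 in total.
Values that change: A2, B2, C3, D1.

First evaluation (everything demanded from the output):
  B2 = 2 * 2 = 4
  A2 = 4 - 2 = 2
  D1 = MIN(4, 2) = 2

Propagation after the edit:
  B2: runs — C3 2->0; C3 2->0; result 0.
  A2: runs — B2 4->0; C3 2->0; result 0.
  D1: runs — B2 4->0; A2 2->0; result 0.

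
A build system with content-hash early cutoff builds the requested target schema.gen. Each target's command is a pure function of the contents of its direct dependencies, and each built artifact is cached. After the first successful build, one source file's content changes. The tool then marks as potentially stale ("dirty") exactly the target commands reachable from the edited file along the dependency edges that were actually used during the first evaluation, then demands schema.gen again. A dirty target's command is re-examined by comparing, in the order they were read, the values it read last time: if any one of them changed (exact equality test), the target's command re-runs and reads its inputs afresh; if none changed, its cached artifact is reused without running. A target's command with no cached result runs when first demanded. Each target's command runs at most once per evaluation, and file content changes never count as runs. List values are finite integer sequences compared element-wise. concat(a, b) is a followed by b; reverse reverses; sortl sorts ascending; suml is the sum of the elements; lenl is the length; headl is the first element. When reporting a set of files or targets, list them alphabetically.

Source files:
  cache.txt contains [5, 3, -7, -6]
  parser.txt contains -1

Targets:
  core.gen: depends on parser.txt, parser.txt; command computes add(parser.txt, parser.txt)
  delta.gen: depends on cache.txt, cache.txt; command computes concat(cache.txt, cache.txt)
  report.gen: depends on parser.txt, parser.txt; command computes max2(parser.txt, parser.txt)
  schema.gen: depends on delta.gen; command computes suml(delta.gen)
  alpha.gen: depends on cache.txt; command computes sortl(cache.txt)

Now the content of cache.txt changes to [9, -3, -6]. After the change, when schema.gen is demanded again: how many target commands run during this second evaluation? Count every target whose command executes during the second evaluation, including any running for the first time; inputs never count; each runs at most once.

Target commands that run: delta.gen, schema.gen — 2 in total.

First evaluation (everything demanded from the output):
  delta.gen = concat([5, 3, -7, -6], [5, 3, -7, -6]) = [5, 3, -7, -6, 5, 3, -7, -6]
  schema.gen = suml([5, 3, -7, -6, 5, 3, -7, -6]) = -10

Propagation after the edit:
  delta.gen: runs — cache.txt [5, 3, -7, -6]->[9, -3, -6]; cache.txt [5, 3, -7, -6]->[9, -3, -6]; result [9, -3, -6, 9, -3, -6].
  schema.gen: runs — delta.gen [5, 3, -7, -6, 5, 3, -7, -6]->[9, -3, -6, 9, -3, -6]; result 0.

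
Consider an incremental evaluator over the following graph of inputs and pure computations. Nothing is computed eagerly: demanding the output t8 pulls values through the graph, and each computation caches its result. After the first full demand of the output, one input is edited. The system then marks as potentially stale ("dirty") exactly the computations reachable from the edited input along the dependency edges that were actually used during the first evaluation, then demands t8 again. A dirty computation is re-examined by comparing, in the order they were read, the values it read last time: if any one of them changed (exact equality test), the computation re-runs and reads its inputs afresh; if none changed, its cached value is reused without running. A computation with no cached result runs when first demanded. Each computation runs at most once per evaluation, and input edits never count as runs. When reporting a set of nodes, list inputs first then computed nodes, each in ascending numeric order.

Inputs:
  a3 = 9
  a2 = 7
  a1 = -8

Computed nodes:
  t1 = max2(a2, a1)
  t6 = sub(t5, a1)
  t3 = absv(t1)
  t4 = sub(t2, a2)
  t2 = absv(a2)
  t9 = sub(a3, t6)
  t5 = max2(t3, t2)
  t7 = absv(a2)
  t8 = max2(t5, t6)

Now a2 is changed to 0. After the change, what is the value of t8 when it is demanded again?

t8 now evaluates to 8.

Initial pass — values computed on the first demand:
  t1 = max2(7, -8) = 7
  t2 = absv(7) = 7
  t3 = absv(7) = 7
  t5 = max2(7, 7) = 7
  t6 = sub(7, -8) = 15
  t8 = max2(7, 15) = 15

Second demand — change propagation:
  t1: re-runs because a2 7->0; new result 0.
  t2: re-runs because a2 7->0; new result 0.
  t3: re-runs because t1 7->0; new result 0.
  t5: re-runs because t3 7->0; t2 7->0; new result 0.
  t6: re-runs because t5 7->0; new result 8.
  t8: re-runs because t5 7->0; t6 15->8; new result 8.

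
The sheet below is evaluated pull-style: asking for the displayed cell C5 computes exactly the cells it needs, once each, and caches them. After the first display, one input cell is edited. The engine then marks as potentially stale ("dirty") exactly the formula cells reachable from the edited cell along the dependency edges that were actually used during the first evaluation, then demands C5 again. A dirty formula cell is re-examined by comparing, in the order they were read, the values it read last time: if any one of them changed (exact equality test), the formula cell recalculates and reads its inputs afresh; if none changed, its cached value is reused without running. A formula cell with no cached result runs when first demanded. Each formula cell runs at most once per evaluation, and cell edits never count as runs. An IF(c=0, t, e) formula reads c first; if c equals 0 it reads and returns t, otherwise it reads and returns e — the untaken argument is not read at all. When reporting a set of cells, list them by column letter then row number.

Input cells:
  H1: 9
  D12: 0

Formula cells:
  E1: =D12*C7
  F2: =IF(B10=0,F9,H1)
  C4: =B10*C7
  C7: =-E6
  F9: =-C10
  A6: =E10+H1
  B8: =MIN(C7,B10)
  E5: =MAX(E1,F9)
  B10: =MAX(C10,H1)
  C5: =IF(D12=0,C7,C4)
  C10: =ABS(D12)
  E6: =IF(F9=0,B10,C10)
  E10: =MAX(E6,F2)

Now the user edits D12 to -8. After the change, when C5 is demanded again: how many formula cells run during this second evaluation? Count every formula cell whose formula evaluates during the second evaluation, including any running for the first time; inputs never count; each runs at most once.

7 formula cells run: B10, C4, C5, C7, C10, E6, F9.
Note the branch switch — C4 had no cache and runs now for the first time.

First demand of the output computes:
  C10 = ABS(0) = 0
  B10 = MAX(0, 9) = 9
  F9 = -(0) = 0
  E6 = IF(F9=0: F9=0 -> then branch B10) = 9
  C7 = -(9) = -9
  C5 = IF(D12=0: D12=0 -> then branch C7) = -9

After the edit, cleaning proceeds:
  C10: a read changed (D12 0->-8) — executes, giving 8.
  B10: a read changed (C10 0->8) — executes, giving 9 — identical to its old value.
  F9: a read changed (C10 0->8) — executes, giving -8.
  E6: a read changed (F9 0->-8) — executes, giving 8.
  C7: a read changed (E6 9->8) — executes, giving -8.
  C4: had never run; runs now, result -72.
  C5: a read changed (D12 0->-8; C7 -9->-8) — executes, giving -72.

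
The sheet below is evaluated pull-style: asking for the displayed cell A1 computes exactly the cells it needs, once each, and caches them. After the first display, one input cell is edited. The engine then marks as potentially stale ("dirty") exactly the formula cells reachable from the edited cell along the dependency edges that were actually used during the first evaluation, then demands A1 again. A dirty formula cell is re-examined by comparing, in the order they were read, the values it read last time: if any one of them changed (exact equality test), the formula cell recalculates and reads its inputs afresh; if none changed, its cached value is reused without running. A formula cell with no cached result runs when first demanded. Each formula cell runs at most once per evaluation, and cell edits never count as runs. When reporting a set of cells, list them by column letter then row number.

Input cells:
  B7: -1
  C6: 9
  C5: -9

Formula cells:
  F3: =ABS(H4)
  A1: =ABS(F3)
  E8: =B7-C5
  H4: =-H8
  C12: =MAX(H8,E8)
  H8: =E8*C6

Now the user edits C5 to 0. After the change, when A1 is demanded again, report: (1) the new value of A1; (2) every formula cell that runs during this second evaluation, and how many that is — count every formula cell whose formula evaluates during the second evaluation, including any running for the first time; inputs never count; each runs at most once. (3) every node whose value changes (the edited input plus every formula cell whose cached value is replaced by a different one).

Demanding A1 again yields 9.
5 formula cells run: A1, E8, F3, H4, H8.
The nodes whose values change: A1, C5, E8, F3, H4, H8.

First demand of the output computes:
  E8 = -1 - -9 = 8
  H8 = 8 * 9 = 72
  H4 = -(72) = -72
  F3 = ABS(-72) = 72
  A1 = ABS(72) = 72

After the edit, cleaning proceeds:
  E8: a read changed (C5 -9->0) — executes, giving -1.
  H8: a read changed (E8 8->-1) — executes, giving -9.
  H4: a read changed (H8 72->-9) — executes, giving 9.
  F3: a read changed (H4 -72->9) — executes, giving 9.
  A1: a read changed (F3 72->9) — executes, giving 9.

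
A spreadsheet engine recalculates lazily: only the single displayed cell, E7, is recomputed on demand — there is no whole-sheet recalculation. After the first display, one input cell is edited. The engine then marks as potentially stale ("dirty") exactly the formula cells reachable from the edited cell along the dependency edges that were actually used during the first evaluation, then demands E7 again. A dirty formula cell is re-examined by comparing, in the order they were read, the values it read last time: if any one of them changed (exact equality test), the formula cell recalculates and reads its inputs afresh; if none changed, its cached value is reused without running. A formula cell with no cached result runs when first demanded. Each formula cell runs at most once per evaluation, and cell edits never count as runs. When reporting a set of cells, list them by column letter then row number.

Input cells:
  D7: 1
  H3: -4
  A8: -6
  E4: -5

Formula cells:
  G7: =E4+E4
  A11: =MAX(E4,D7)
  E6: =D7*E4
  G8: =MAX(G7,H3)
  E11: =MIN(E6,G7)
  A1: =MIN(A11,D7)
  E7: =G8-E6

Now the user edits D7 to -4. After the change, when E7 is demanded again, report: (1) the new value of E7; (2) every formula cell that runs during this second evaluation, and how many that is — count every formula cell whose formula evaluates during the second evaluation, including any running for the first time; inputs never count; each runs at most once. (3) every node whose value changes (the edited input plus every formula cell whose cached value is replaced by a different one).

First evaluation (everything demanded from the output):
  E6 = 1 * -5 = -5
  G7 = -5 + -5 = -10
  G8 = MAX(-10, -4) = -4
  E7 = -4 - -5 = 1

Propagation after the edit:
  E6: runs — D7 1->-4; result 20.
  E7: runs — E6 -5->20; result -24.

New value of E7: -24.
Formula cells that run: E6, E7 — 2 in total.
Values that change: D7, E6, E7.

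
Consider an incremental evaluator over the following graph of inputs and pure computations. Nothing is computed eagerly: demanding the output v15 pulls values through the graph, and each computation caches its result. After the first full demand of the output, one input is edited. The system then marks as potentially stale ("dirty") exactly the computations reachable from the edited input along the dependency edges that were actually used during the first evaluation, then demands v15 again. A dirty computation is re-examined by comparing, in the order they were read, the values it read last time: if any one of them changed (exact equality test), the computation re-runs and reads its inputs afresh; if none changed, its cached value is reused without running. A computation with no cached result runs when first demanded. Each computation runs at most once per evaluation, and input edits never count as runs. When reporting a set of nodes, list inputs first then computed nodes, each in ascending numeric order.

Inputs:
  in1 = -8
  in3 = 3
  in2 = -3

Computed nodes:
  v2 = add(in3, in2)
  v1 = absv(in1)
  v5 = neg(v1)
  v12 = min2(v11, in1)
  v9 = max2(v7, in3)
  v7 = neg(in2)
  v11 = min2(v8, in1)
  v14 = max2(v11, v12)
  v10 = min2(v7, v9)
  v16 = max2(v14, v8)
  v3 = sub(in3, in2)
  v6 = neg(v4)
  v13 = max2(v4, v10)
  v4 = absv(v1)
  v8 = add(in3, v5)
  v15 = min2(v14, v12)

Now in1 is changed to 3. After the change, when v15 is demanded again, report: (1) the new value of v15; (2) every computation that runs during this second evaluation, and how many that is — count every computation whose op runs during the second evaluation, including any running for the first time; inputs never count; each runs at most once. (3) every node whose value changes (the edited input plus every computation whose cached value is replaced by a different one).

Initial pass — values computed on the first demand:
  v1 = absv(-8) = 8
  v5 = neg(8) = -8
  v8 = add(3, -8) = -5
  v11 = min2(-5, -8) = -8
  v12 = min2(-8, -8) = -8
  v14 = max2(-8, -8) = -8
  v15 = min2(-8, -8) = -8

Second demand — change propagation:
  v1: re-runs because in1 -8->3; new result 3.
  v5: re-runs because v1 8->3; new result -3.
  v8: re-runs because v5 -8->-3; new result 0.
  v11: re-runs because v8 -5->0; in1 -8->3; new result 0.
  v12: re-runs because v11 -8->0; in1 -8->3; new result 0.
  v14: re-runs because v11 -8->0; v12 -8->0; new result 0.
  v15: re-runs because v14 -8->0; v12 -8->0; new result 0.

v15 now evaluates to 0.
Run set: v1, v5, v8, v11, v12, v14, v15 (7 run).
Changed values: in1, v1, v5, v8, v11, v12, v14, v15.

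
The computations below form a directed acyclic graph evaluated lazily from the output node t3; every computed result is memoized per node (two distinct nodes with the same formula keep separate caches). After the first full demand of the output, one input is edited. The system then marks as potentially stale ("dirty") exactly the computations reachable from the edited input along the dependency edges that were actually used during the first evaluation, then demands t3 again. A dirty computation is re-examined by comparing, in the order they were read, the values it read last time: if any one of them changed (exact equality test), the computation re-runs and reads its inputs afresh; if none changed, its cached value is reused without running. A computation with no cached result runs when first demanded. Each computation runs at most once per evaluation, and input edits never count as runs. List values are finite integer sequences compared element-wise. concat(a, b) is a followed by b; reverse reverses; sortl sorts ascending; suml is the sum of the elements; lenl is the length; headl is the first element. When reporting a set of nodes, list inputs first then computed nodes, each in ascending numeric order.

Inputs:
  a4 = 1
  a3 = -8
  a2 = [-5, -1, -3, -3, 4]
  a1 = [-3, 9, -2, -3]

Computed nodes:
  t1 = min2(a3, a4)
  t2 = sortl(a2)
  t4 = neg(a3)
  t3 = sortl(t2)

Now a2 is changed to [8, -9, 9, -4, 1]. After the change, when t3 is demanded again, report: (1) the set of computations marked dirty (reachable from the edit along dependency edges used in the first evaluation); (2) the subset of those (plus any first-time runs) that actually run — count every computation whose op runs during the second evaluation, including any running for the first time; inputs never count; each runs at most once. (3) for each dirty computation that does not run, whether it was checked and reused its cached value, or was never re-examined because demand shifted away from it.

First demand of the output computes:
  t2 = sortl([-5, -1, -3, -3, 4]) = [-5, -3, -3, -1, 4]
  t3 = sortl([-5, -3, -3, -1, 4]) = [-5, -3, -3, -1, 4]

After the edit, cleaning proceeds:
  t2: a read changed (a2 [-5, -1, -3, -3, 4]->[8, -9, 9, -4, 1]) — executes, giving [-9, -4, 1, 8, 9].
  t3: a read changed (t2 [-5, -3, -3, -1, 4]->[-9, -4, 1, 8, 9]) — executes, giving [-9, -4, 1, 8, 9].

The edit dirties: t2, t3.
2 computations run: t2, t3.
No dirty computation escaped a run.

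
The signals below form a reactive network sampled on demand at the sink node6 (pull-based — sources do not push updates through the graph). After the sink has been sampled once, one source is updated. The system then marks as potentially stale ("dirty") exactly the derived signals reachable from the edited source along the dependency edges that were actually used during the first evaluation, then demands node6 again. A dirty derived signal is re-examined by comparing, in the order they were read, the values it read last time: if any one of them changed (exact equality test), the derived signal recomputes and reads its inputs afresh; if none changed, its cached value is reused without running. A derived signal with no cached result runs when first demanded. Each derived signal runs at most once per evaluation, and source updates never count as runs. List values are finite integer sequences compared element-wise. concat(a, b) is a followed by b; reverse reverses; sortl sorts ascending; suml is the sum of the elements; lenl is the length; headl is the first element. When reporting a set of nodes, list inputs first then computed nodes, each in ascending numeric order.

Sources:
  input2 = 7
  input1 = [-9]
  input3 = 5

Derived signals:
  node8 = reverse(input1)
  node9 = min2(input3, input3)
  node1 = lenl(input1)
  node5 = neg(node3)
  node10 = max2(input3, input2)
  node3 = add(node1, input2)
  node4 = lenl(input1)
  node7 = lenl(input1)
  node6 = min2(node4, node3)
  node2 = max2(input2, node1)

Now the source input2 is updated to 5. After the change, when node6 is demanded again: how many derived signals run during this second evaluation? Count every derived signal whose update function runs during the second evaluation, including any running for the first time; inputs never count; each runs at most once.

Run set: node3, node6 (2 run).

Initial pass — values computed on the first demand:
  node1 = lenl([-9]) = 1
  node3 = add(1, 7) = 8
  node4 = lenl([-9]) = 1
  node6 = min2(1, 8) = 1

Second demand — change propagation:
  node3: re-runs because input2 7->5; new result 6.
  node6: re-runs because node3 8->6; new result 1 (unchanged).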